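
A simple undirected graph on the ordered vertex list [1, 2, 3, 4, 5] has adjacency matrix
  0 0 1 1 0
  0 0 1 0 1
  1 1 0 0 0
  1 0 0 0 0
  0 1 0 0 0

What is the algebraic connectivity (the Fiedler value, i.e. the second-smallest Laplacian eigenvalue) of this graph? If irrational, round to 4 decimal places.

0.3820

Each diagonal entry of L is the vertex degree and each off-diagonal entry is -1 where an edge is present, 0 otherwise; in the order [1, 2, 3, 4, 5] the diagonal is [2, 2, 2, 1, 1]. Computing the eigenvalues of L and sorting gives [0, 0.3820, 1.3820, 2.6180, 3.6180]. The Fiedler value lambda_2 = 0.3820 is strictly positive, so the graph is connected. The largest eigenvalue, 3.6180, is at most the vertex count 5.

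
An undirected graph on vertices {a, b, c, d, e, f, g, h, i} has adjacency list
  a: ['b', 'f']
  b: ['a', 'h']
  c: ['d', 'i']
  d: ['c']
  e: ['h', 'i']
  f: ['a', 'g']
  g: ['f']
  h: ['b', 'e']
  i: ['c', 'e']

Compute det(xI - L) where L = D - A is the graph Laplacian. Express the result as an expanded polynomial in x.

x^9 - 16x^8 + 105x^7 - 364x^6 + 715x^5 - 792x^4 + 462x^3 - 120x^2 + 9x

With the vertex order [a, b, c, d, e, f, g, h, i], the degrees are [2, 2, 2, 1, 2, 2, 1, 2, 2], giving D = diag(2, 2, 2, 1, 2, 2, 1, 2, 2) and L = D - A. L has integer entries, so p(x) = det(xI - L) has integer coefficients. Expanding the determinant yields x^9 - 16x^8 + 105x^7 - 364x^6 + 715x^5 - 792x^4 + 462x^3 - 120x^2 + 9x. The constant term is 0 because L is singular (the all-ones vector lies in its kernel). There is one zero in the spectrum, matching the 1 component. The largest eigenvalue, 3.8794, is at most the vertex count 9.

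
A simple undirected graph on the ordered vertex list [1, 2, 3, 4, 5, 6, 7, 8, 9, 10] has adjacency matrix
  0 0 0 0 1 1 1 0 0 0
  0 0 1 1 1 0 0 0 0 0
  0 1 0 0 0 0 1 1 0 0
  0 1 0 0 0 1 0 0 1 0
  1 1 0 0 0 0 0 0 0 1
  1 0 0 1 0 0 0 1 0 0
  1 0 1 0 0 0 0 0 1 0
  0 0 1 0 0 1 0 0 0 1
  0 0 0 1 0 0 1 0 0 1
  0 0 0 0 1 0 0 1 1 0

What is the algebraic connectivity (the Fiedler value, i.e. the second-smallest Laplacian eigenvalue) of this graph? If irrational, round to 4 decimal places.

2

Reading degrees in the order [1, 2, 3, 4, 5, 6, 7, 8, 9, 10] gives [3, 3, 3, 3, 3, 3, 3, 3, 3, 3]; set D = diag(3, 3, 3, 3, 3, 3, 3, 3, 3, 3) and form L = D - A. Computing the eigenvalues of L and sorting gives [0, 2, 2, 2, 2, 2, 5, 5, 5, 5]. The Fiedler value lambda_2 = 2 is strictly positive, so the graph is connected. By the matrix-tree theorem the graph has (1/10) * product of the nonzero eigenvalues = 2000 spanning trees.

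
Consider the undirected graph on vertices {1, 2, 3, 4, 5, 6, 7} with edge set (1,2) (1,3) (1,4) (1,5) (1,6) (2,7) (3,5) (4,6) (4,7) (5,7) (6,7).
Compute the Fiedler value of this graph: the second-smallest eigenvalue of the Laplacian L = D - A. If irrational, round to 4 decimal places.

Reading degrees in the order [1, 2, 3, 4, 5, 6, 7] gives [5, 2, 2, 3, 3, 3, 4]; set D = diag(5, 2, 2, 3, 3, 3, 4) and form L = D - A. The smallest Laplacian eigenvalue is always 0. The next one, lambda_2 = 1.4424, measures how hard the graph is to disconnect: larger values mean better connectivity. The eigenvalues sum to 22, which equals trace(L) = 2|E|.

1.4424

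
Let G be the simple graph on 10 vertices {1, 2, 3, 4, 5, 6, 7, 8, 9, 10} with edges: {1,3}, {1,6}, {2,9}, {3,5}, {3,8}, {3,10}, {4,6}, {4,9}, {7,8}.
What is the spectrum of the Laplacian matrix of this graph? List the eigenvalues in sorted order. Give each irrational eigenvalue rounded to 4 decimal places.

[0, 0.1317, 0.5006, 0.7370, 1, 1.6424, 2.3851, 2.7880, 3.6407, 5.1744]

Reading degrees in the order [1, 2, 3, 4, 5, 6, 7, 8, 9, 10] gives [2, 1, 4, 2, 1, 2, 1, 2, 2, 1]; set D = diag(2, 1, 4, 2, 1, 2, 1, 2, 2, 1) and form L = D - A. Since every row of L sums to 0, the all-ones vector is in the kernel and 0 is an eigenvalue. The single zero eigenvalue shows the graph is connected. There is one zero in the spectrum, matching the 1 component.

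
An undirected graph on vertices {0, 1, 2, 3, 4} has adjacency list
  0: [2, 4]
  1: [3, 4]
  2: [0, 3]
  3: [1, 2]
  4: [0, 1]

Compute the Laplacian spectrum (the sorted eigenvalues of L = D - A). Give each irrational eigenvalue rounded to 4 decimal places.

With the vertex order [0, 1, 2, 3, 4], the degrees are [2, 2, 2, 2, 2], giving D = diag(2, 2, 2, 2, 2) and L = D - A. Since every row of L sums to 0, the all-ones vector is in the kernel and 0 is an eigenvalue. By the matrix-tree theorem the graph has (1/5) * product of the nonzero eigenvalues = 5 spanning trees.

[0, 1.3820, 1.3820, 3.6180, 3.6180]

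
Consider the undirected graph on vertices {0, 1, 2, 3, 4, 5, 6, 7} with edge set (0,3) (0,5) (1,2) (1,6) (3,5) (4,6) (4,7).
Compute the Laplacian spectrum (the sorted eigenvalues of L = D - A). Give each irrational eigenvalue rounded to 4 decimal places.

With the vertex order [0, 1, 2, 3, 4, 5, 6, 7], the degrees are [2, 2, 1, 2, 2, 2, 2, 1], giving D = diag(2, 2, 1, 2, 2, 2, 2, 1) and L = D - A. L is symmetric positive semidefinite, so every eigenvalue is real and nonnegative. The 2 zero eigenvalues correspond to the 2 connected components.

[0, 0, 0.3820, 1.3820, 2.6180, 3, 3, 3.6180]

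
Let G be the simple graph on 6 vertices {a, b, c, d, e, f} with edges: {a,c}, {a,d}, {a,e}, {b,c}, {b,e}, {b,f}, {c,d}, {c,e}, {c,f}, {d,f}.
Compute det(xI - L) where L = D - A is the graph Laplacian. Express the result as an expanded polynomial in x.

x^6 - 20x^5 + 155x^4 - 580x^3 + 1045x^2 - 726x

Each diagonal entry of L is the vertex degree and each off-diagonal entry is -1 where an edge is present, 0 otherwise; in the order [a, b, c, d, e, f] the diagonal is [3, 3, 5, 3, 3, 3]. L has integer entries, so p(x) = det(xI - L) has integer coefficients. Expanding the determinant yields x^6 - 20x^5 + 155x^4 - 580x^3 + 1045x^2 - 726x. Since p(0) = det(-L) = 0, x divides p(x). The eigenvalues sum to 20, which equals trace(L) = 2|E|. The largest eigenvalue, 6, is at most the vertex count 6.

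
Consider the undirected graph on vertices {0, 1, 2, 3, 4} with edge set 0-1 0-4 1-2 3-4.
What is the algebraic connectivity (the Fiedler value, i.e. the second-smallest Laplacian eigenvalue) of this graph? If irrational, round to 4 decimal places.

With the vertex order [0, 1, 2, 3, 4], the degrees are [2, 2, 1, 1, 2], giving D = diag(2, 2, 1, 1, 2) and L = D - A. The smallest Laplacian eigenvalue is always 0. The next one, lambda_2 = 0.3820, measures how hard the graph is to disconnect: larger values mean better connectivity. The eigenvalues sum to 8, which equals trace(L) = 2|E|.

0.3820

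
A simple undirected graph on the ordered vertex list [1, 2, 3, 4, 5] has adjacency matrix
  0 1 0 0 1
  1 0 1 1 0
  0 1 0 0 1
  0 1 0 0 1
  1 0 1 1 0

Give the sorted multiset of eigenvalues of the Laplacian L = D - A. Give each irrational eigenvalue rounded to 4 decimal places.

[0, 2, 2, 3, 5]

Each diagonal entry of L is the vertex degree and each off-diagonal entry is -1 where an edge is present, 0 otherwise; in the order [1, 2, 3, 4, 5] the diagonal is [2, 3, 2, 2, 3]. L is symmetric positive semidefinite, so every eigenvalue is real and nonnegative. The single zero eigenvalue shows the graph is connected. The largest eigenvalue, 5, is at most the vertex count 5.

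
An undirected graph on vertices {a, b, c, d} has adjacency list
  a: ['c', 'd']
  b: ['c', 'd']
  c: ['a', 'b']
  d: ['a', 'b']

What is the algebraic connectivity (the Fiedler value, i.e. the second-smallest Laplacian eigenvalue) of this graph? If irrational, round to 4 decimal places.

Each diagonal entry of L is the vertex degree and each off-diagonal entry is -1 where an edge is present, 0 otherwise; in the order [a, b, c, d] the diagonal is [2, 2, 2, 2]. Computing the eigenvalues of L and sorting gives [0, 2, 2, 4]. The Fiedler value lambda_2 = 2 is strictly positive, so the graph is connected. By the matrix-tree theorem the graph has (1/4) * product of the nonzero eigenvalues = 4 spanning trees.

2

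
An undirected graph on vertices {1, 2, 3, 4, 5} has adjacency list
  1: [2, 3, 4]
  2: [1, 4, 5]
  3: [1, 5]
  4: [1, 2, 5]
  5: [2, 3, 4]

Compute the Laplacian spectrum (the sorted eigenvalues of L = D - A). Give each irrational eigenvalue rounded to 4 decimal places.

Each diagonal entry of L is the vertex degree and each off-diagonal entry is -1 where an edge is present, 0 otherwise; in the order [1, 2, 3, 4, 5] the diagonal is [3, 3, 2, 3, 3]. Since every row of L sums to 0, the all-ones vector is in the kernel and 0 is an eigenvalue. The single zero eigenvalue shows the graph is connected. The largest eigenvalue, 5, is at most the vertex count 5.

[0, 2, 3, 4, 5]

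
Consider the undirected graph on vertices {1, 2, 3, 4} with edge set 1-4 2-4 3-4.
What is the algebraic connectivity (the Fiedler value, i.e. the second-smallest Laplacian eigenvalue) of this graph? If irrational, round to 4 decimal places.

1

Each diagonal entry of L is the vertex degree and each off-diagonal entry is -1 where an edge is present, 0 otherwise; in the order [1, 2, 3, 4] the diagonal is [1, 1, 1, 3]. The sorted Laplacian eigenvalues are [0, 1, 1, 4]; the algebraic connectivity is the second entry, 1. There is one zero in the spectrum, matching the 1 component.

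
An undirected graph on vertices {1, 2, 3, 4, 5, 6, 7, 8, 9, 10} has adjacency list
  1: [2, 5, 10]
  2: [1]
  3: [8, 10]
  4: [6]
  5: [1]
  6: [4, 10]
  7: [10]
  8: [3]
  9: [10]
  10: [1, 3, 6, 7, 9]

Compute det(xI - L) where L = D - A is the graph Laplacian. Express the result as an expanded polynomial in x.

Each diagonal entry of L is the vertex degree and each off-diagonal entry is -1 where an edge is present, 0 otherwise; in the order [1, 2, 3, 4, 5, 6, 7, 8, 9, 10] the diagonal is [3, 1, 2, 1, 1, 2, 1, 1, 1, 5]. Computing det(xI - L) by cofactor expansion (or equivalently via sum-over-permutations) gives x^10 - 18x^9 + 129x^8 - 484x^7 + 1046x^6 - 1348x^5 + 1037x^4 - 460x^3 + 107x^2 - 10x. Since p(0) = det(-L) = 0, x divides p(x). There is one zero in the spectrum, matching the 1 component.

x^10 - 18x^9 + 129x^8 - 484x^7 + 1046x^6 - 1348x^5 + 1037x^4 - 460x^3 + 107x^2 - 10x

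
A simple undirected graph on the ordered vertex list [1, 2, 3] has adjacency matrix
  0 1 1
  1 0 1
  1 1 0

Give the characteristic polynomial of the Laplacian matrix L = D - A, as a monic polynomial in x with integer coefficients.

With the vertex order [1, 2, 3], the degrees are [2, 2, 2], giving D = diag(2, 2, 2) and L = D - A. Computing det(xI - L) by cofactor expansion (or equivalently via sum-over-permutations) gives x^3 - 6x^2 + 9x. The constant term is 0 because L is singular (the all-ones vector lies in its kernel).

x^3 - 6x^2 + 9x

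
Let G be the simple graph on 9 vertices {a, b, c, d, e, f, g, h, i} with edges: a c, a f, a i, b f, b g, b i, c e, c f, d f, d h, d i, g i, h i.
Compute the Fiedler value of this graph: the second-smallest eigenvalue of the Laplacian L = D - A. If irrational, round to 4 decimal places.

Each diagonal entry of L is the vertex degree and each off-diagonal entry is -1 where an edge is present, 0 otherwise; in the order [a, b, c, d, e, f, g, h, i] the diagonal is [3, 3, 3, 3, 1, 4, 2, 2, 5]. The smallest Laplacian eigenvalue is always 0. The next one, lambda_2 = 0.5618, measures how hard the graph is to disconnect: larger values mean better connectivity. The largest eigenvalue, 6.4776, is at most the vertex count 9.

0.5618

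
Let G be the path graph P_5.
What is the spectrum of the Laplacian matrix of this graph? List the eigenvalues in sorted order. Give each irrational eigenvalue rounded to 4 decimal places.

The graph has 5 vertices and degree multiset [2, 2, 2, 1, 1]; D is the diagonal matrix of degrees and L = D - A. Diagonalising L (or applying a numerical eigensolver to the 5x5 matrix) gives the spectrum above. The eigenvalues sum to 8, which equals trace(L) = 2|E|. The largest eigenvalue, 3.6180, is at most the vertex count 5.

[0, 0.3820, 1.3820, 2.6180, 3.6180]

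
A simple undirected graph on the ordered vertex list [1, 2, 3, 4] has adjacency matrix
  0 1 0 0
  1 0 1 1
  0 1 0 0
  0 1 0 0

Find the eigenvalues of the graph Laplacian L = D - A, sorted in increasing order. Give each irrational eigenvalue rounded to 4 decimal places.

[0, 1, 1, 4]

Each diagonal entry of L is the vertex degree and each off-diagonal entry is -1 where an edge is present, 0 otherwise; in the order [1, 2, 3, 4] the diagonal is [1, 3, 1, 1]. The multiplicity of 0 as a Laplacian eigenvalue equals the number of connected components. The single zero eigenvalue shows the graph is connected. The largest eigenvalue, 4, is at most the vertex count 4.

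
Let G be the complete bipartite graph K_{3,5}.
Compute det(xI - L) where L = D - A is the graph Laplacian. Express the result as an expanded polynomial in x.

x^8 - 30x^7 + 375x^6 - 2540x^5 + 10095x^4 - 23598x^3 + 30105x^2 - 16200x

The graph has 8 vertices and degree multiset [5, 5, 5, 3, 3, 3, 3, 3]; D is the diagonal matrix of degrees and L = D - A. The eigenvalues of L are [0, 3, 3, 3, 3, 5, 5, 8]; the characteristic polynomial is the product of (x - lambda_i), which multiplies out to x^8 - 30x^7 + 375x^6 - 2540x^5 + 10095x^4 - 23598x^3 + 30105x^2 - 16200x. The constant term is 0 because L is singular (the all-ones vector lies in its kernel). The eigenvalues sum to 30, which equals trace(L) = 2|E|.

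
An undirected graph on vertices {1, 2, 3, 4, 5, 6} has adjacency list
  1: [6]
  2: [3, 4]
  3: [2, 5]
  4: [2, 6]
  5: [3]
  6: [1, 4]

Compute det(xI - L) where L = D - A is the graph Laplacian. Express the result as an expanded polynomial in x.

x^6 - 10x^5 + 36x^4 - 56x^3 + 35x^2 - 6x

Reading degrees in the order [1, 2, 3, 4, 5, 6] gives [1, 2, 2, 2, 1, 2]; set D = diag(1, 2, 2, 2, 1, 2) and form L = D - A. L has integer entries, so p(x) = det(xI - L) has integer coefficients. Expanding the determinant yields x^6 - 10x^5 + 36x^4 - 56x^3 + 35x^2 - 6x. Since p(0) = det(-L) = 0, x divides p(x).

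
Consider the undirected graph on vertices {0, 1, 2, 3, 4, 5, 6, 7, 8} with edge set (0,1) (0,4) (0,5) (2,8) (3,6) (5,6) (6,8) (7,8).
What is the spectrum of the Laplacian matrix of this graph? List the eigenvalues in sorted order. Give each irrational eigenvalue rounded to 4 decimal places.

Each diagonal entry of L is the vertex degree and each off-diagonal entry is -1 where an edge is present, 0 otherwise; in the order [0, 1, 2, 3, 4, 5, 6, 7, 8] the diagonal is [3, 1, 1, 1, 1, 2, 3, 1, 3]. L is symmetric positive semidefinite, so every eigenvalue is real and nonnegative. The largest eigenvalue, 4.6907, is at most the vertex count 9. By the matrix-tree theorem the graph has (1/9) * product of the nonzero eigenvalues = 1 spanning tree.

[0, 0.1830, 0.5723, 1, 1, 1.5095, 3, 4.0444, 4.6907]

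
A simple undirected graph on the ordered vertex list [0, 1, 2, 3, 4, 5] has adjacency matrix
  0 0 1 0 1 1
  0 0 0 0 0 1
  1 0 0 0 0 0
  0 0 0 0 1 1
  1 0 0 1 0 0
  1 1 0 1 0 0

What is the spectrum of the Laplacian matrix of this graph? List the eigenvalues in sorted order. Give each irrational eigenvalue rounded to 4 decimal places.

With the vertex order [0, 1, 2, 3, 4, 5], the degrees are [3, 1, 1, 2, 2, 3], giving D = diag(3, 1, 1, 2, 2, 3) and L = D - A. Diagonalising L (or applying a numerical eigensolver to the 6x6 matrix) gives the spectrum above. The single zero eigenvalue shows the graph is connected. By the matrix-tree theorem the graph has (1/6) * product of the nonzero eigenvalues = 4 spanning trees.

[0, 0.6571, 1, 2.5293, 3, 4.8136]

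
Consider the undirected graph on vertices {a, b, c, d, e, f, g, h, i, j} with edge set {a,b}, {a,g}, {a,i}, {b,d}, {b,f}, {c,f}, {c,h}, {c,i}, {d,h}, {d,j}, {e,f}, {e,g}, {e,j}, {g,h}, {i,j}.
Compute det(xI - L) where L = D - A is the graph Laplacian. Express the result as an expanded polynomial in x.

Each diagonal entry of L is the vertex degree and each off-diagonal entry is -1 where an edge is present, 0 otherwise; in the order [a, b, c, d, e, f, g, h, i, j] the diagonal is [3, 3, 3, 3, 3, 3, 3, 3, 3, 3]. L has integer entries, so p(x) = det(xI - L) has integer coefficients. Expanding the determinant yields x^10 - 30x^9 + 390x^8 - 2880x^7 + 13305x^6 - 39882x^5 + 77640x^4 - 94800x^3 + 66000x^2 - 20000x. The coefficient of x^9 equals -trace(L) = -30, matching the sum of degrees. The largest eigenvalue, 5, is at most the vertex count 10.

x^10 - 30x^9 + 390x^8 - 2880x^7 + 13305x^6 - 39882x^5 + 77640x^4 - 94800x^3 + 66000x^2 - 20000x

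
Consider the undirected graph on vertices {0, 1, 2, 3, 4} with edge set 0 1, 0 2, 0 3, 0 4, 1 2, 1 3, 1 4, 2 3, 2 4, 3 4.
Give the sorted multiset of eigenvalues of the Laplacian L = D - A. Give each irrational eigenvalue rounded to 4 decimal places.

Reading degrees in the order [0, 1, 2, 3, 4] gives [4, 4, 4, 4, 4]; set D = diag(4, 4, 4, 4, 4) and form L = D - A. Diagonalising L (or applying a numerical eigensolver to the 5x5 matrix) gives the spectrum above.

[0, 5, 5, 5, 5]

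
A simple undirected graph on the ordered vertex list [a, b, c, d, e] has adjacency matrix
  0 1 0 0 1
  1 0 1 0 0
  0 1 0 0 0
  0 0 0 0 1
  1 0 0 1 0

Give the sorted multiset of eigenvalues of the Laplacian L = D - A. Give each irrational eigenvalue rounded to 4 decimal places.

With the vertex order [a, b, c, d, e], the degrees are [2, 2, 1, 1, 2], giving D = diag(2, 2, 1, 1, 2) and L = D - A. Since every row of L sums to 0, the all-ones vector is in the kernel and 0 is an eigenvalue. By the matrix-tree theorem the graph has (1/5) * product of the nonzero eigenvalues = 1 spanning tree. There is one zero in the spectrum, matching the 1 component.

[0, 0.3820, 1.3820, 2.6180, 3.6180]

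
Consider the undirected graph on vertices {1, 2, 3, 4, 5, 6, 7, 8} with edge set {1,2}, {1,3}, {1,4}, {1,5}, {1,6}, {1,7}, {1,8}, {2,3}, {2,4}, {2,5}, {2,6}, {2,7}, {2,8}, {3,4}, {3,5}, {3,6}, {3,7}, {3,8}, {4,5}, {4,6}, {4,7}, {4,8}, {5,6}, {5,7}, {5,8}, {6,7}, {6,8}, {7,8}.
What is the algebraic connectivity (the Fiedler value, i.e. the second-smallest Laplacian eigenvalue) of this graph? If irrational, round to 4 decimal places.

Reading degrees in the order [1, 2, 3, 4, 5, 6, 7, 8] gives [7, 7, 7, 7, 7, 7, 7, 7]; set D = diag(7, 7, 7, 7, 7, 7, 7, 7) and form L = D - A. Computing the eigenvalues of L and sorting gives [0, 8, 8, 8, 8, 8, 8, 8]. The Fiedler value lambda_2 = 8 is strictly positive, so the graph is connected. There is one zero in the spectrum, matching the 1 component. The largest eigenvalue, 8, is at most the vertex count 8.

8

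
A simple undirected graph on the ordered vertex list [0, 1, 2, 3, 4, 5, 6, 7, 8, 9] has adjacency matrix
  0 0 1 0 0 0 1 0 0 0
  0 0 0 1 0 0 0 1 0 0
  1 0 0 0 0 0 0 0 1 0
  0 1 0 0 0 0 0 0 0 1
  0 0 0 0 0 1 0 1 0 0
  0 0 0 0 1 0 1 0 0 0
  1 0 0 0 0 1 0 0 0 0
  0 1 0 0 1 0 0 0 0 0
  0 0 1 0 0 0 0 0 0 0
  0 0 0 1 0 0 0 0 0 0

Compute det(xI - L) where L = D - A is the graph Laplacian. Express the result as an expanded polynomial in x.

x^10 - 18x^9 + 136x^8 - 560x^7 + 1365x^6 - 2002x^5 + 1716x^4 - 792x^3 + 165x^2 - 10x

Reading degrees in the order [0, 1, 2, 3, 4, 5, 6, 7, 8, 9] gives [2, 2, 2, 2, 2, 2, 2, 2, 1, 1]; set D = diag(2, 2, 2, 2, 2, 2, 2, 2, 1, 1) and form L = D - A. L has integer entries, so p(x) = det(xI - L) has integer coefficients. Expanding the determinant yields x^10 - 18x^9 + 136x^8 - 560x^7 + 1365x^6 - 2002x^5 + 1716x^4 - 792x^3 + 165x^2 - 10x. The constant term is 0 because L is singular (the all-ones vector lies in its kernel). The largest eigenvalue, 3.9021, is at most the vertex count 10. By the matrix-tree theorem the graph has (1/10) * product of the nonzero eigenvalues = 1 spanning tree.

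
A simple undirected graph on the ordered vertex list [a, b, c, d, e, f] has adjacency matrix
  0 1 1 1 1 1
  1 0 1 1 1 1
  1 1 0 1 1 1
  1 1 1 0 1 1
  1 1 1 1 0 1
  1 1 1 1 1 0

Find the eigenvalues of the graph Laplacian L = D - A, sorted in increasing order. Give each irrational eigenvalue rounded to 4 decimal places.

[0, 6, 6, 6, 6, 6]

Each diagonal entry of L is the vertex degree and each off-diagonal entry is -1 where an edge is present, 0 otherwise; in the order [a, b, c, d, e, f] the diagonal is [5, 5, 5, 5, 5, 5]. The multiplicity of 0 as a Laplacian eigenvalue equals the number of connected components. There is one zero in the spectrum, matching the 1 component. The largest eigenvalue, 6, is at most the vertex count 6.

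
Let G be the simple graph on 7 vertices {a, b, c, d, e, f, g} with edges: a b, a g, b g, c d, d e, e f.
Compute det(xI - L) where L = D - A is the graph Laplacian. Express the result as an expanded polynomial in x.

Reading degrees in the order [a, b, c, d, e, f, g] gives [2, 2, 1, 2, 2, 1, 2]; set D = diag(2, 2, 1, 2, 2, 1, 2) and form L = D - A. Computing det(xI - L) by cofactor expansion (or equivalently via sum-over-permutations) gives x^7 - 12x^6 + 55x^5 - 118x^4 + 114x^3 - 36x^2. The coefficient of x^6 equals -trace(L) = -12, matching the sum of degrees. The eigenvalues sum to 12, which equals trace(L) = 2|E|.

x^7 - 12x^6 + 55x^5 - 118x^4 + 114x^3 - 36x^2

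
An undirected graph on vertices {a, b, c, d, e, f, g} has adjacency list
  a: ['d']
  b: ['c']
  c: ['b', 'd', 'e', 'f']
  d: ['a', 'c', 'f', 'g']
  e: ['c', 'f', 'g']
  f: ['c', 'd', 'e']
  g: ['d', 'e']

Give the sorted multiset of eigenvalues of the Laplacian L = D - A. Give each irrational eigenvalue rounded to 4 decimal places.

Reading degrees in the order [a, b, c, d, e, f, g] gives [1, 1, 4, 4, 3, 3, 2]; set D = diag(1, 1, 4, 4, 3, 3, 2) and form L = D - A. Since every row of L sums to 0, the all-ones vector is in the kernel and 0 is an eigenvalue. The largest eigenvalue, 5.7373, is at most the vertex count 7.

[0, 0.7399, 1.0707, 2.2177, 3.5840, 4.6504, 5.7373]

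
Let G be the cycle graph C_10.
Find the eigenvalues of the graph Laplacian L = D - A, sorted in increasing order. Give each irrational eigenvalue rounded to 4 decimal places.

[0, 0.3820, 0.3820, 1.3820, 1.3820, 2.6180, 2.6180, 3.6180, 3.6180, 4]

The graph has 10 vertices and degree multiset [2, 2, 2, 2, 2, 2, 2, 2, 2, 2]; D is the diagonal matrix of degrees and L = D - A. Since every row of L sums to 0, the all-ones vector is in the kernel and 0 is an eigenvalue. The single zero eigenvalue shows the graph is connected. The eigenvalues sum to 20, which equals trace(L) = 2|E|. There is one zero in the spectrum, matching the 1 component.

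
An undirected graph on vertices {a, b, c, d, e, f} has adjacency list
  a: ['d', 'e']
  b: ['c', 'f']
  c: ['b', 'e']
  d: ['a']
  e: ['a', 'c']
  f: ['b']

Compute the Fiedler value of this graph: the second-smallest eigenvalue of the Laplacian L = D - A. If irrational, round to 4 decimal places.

Reading degrees in the order [a, b, c, d, e, f] gives [2, 2, 2, 1, 2, 1]; set D = diag(2, 2, 2, 1, 2, 1) and form L = D - A. The smallest Laplacian eigenvalue is always 0. The next one, lambda_2 = 0.2679, measures how hard the graph is to disconnect: larger values mean better connectivity. There is one zero in the spectrum, matching the 1 component.

0.2679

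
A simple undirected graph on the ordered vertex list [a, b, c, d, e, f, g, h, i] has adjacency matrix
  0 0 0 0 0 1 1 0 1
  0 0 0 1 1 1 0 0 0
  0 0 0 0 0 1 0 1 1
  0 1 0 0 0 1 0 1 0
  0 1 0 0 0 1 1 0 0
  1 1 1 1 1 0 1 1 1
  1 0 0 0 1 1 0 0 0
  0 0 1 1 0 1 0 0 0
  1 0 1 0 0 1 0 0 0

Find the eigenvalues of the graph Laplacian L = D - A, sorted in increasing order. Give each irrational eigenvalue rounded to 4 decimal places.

[0, 1.5858, 1.5858, 3, 3, 4.4142, 4.4142, 5, 9]

Reading degrees in the order [a, b, c, d, e, f, g, h, i] gives [3, 3, 3, 3, 3, 8, 3, 3, 3]; set D = diag(3, 3, 3, 3, 3, 8, 3, 3, 3) and form L = D - A. The multiplicity of 0 as a Laplacian eigenvalue equals the number of connected components. The single zero eigenvalue shows the graph is connected. By the matrix-tree theorem the graph has (1/9) * product of the nonzero eigenvalues = 2205 spanning trees.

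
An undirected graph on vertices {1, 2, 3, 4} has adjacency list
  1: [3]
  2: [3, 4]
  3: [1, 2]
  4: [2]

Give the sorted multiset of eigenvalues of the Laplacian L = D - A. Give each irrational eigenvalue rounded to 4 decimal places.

With the vertex order [1, 2, 3, 4], the degrees are [1, 2, 2, 1], giving D = diag(1, 2, 2, 1) and L = D - A. The multiplicity of 0 as a Laplacian eigenvalue equals the number of connected components. The largest eigenvalue, 3.4142, is at most the vertex count 4.

[0, 0.5858, 2, 3.4142]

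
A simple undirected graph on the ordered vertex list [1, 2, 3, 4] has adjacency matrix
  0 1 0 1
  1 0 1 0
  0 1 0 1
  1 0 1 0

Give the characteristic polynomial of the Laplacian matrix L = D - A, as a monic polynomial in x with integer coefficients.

x^4 - 8x^3 + 20x^2 - 16x

Reading degrees in the order [1, 2, 3, 4] gives [2, 2, 2, 2]; set D = diag(2, 2, 2, 2) and form L = D - A. The eigenvalues of L are [0, 2, 2, 4]; the characteristic polynomial is the product of (x - lambda_i), which multiplies out to x^4 - 8x^3 + 20x^2 - 16x. Since p(0) = det(-L) = 0, x divides p(x). The eigenvalues sum to 8, which equals trace(L) = 2|E|.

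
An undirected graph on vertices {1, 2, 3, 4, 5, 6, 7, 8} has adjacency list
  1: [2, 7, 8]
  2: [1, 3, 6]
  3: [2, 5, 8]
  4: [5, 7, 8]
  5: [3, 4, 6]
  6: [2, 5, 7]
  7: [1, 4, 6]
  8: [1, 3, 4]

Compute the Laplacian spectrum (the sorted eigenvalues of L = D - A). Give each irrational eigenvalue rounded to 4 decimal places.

[0, 2, 2, 2, 4, 4, 4, 6]

Reading degrees in the order [1, 2, 3, 4, 5, 6, 7, 8] gives [3, 3, 3, 3, 3, 3, 3, 3]; set D = diag(3, 3, 3, 3, 3, 3, 3, 3) and form L = D - A. L is symmetric positive semidefinite, so every eigenvalue is real and nonnegative. The single zero eigenvalue shows the graph is connected. The eigenvalues sum to 24, which equals trace(L) = 2|E|. By the matrix-tree theorem the graph has (1/8) * product of the nonzero eigenvalues = 384 spanning trees.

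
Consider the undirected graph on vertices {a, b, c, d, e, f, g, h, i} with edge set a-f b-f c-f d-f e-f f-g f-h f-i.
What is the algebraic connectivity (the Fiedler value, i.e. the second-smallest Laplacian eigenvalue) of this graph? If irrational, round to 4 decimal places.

Reading degrees in the order [a, b, c, d, e, f, g, h, i] gives [1, 1, 1, 1, 1, 8, 1, 1, 1]; set D = diag(1, 1, 1, 1, 1, 8, 1, 1, 1) and form L = D - A. The sorted Laplacian eigenvalues are [0, 1, 1, 1, 1, 1, 1, 1, 9]; the algebraic connectivity is the second entry, 1. By the matrix-tree theorem the graph has (1/9) * product of the nonzero eigenvalues = 1 spanning tree.

1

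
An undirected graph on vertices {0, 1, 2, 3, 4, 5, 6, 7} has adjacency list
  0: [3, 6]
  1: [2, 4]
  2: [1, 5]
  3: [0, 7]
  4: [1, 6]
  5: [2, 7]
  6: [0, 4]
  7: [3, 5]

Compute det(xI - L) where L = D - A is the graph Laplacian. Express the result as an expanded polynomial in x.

With the vertex order [0, 1, 2, 3, 4, 5, 6, 7], the degrees are [2, 2, 2, 2, 2, 2, 2, 2], giving D = diag(2, 2, 2, 2, 2, 2, 2, 2) and L = D - A. Computing det(xI - L) by cofactor expansion (or equivalently via sum-over-permutations) gives x^8 - 16x^7 + 104x^6 - 352x^5 + 660x^4 - 672x^3 + 336x^2 - 64x. Since p(0) = det(-L) = 0, x divides p(x). There is one zero in the spectrum, matching the 1 component. By the matrix-tree theorem the graph has (1/8) * product of the nonzero eigenvalues = 8 spanning trees.

x^8 - 16x^7 + 104x^6 - 352x^5 + 660x^4 - 672x^3 + 336x^2 - 64x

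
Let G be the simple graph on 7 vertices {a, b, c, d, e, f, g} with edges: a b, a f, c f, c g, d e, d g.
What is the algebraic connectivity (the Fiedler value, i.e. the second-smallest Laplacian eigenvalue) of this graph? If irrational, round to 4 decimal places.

With the vertex order [a, b, c, d, e, f, g], the degrees are [2, 1, 2, 2, 1, 2, 2], giving D = diag(2, 1, 2, 2, 1, 2, 2) and L = D - A. Computing the eigenvalues of L and sorting gives [0, 0.1981, 0.7530, 1.5550, 2.4450, 3.2470, 3.8019]. The Fiedler value lambda_2 = 0.1981 is strictly positive, so the graph is connected. The largest eigenvalue, 3.8019, is at most the vertex count 7.

0.1981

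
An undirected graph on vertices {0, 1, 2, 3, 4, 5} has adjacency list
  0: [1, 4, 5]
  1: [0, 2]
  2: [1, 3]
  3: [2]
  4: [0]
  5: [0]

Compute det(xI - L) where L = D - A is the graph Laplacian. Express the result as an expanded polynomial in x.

With the vertex order [0, 1, 2, 3, 4, 5], the degrees are [3, 2, 2, 1, 1, 1], giving D = diag(3, 2, 2, 1, 1, 1) and L = D - A. Computing det(xI - L) by cofactor expansion (or equivalently via sum-over-permutations) gives x^6 - 10x^5 + 35x^4 - 52x^3 + 32x^2 - 6x. Since p(0) = det(-L) = 0, x divides p(x). The largest eigenvalue, 4.2143, is at most the vertex count 6.

x^6 - 10x^5 + 35x^4 - 52x^3 + 32x^2 - 6x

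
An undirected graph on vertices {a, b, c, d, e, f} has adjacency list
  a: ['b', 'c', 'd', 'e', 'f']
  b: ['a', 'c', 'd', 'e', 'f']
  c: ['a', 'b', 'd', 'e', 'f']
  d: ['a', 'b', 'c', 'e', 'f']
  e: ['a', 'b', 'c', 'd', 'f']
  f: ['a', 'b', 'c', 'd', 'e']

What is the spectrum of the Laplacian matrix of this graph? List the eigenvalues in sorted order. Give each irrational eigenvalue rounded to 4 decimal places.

Each diagonal entry of L is the vertex degree and each off-diagonal entry is -1 where an edge is present, 0 otherwise; in the order [a, b, c, d, e, f] the diagonal is [5, 5, 5, 5, 5, 5]. L is symmetric positive semidefinite, so every eigenvalue is real and nonnegative. The single zero eigenvalue shows the graph is connected. The eigenvalues sum to 30, which equals trace(L) = 2|E|.

[0, 6, 6, 6, 6, 6]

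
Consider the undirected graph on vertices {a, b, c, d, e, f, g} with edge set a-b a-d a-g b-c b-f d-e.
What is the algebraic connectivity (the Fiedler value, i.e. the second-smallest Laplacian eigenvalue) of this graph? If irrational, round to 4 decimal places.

With the vertex order [a, b, c, d, e, f, g], the degrees are [3, 3, 1, 2, 1, 1, 1], giving D = diag(3, 3, 1, 2, 1, 1, 1) and L = D - A. The sorted Laplacian eigenvalues are [0, 0.3217, 0.6802, 1, 2.1397, 3.2297, 4.6287]; the algebraic connectivity is the second entry, 0.3217.

0.3217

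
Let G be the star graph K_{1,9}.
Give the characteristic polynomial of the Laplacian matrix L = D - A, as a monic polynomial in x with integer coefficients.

x^10 - 18x^9 + 108x^8 - 336x^7 + 630x^6 - 756x^5 + 588x^4 - 288x^3 + 81x^2 - 10x

The graph has 10 vertices and degree multiset [9, 1, 1, 1, 1, 1, 1, 1, 1, 1]; D is the diagonal matrix of degrees and L = D - A. The eigenvalues of L are [0, 1, 1, 1, 1, 1, 1, 1, 1, 10]; the characteristic polynomial is the product of (x - lambda_i), which multiplies out to x^10 - 18x^9 + 108x^8 - 336x^7 + 630x^6 - 756x^5 + 588x^4 - 288x^3 + 81x^2 - 10x. The constant term is 0 because L is singular (the all-ones vector lies in its kernel).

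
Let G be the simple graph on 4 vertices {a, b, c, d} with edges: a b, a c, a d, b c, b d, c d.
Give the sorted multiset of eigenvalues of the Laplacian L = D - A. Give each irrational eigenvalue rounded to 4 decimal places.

[0, 4, 4, 4]

Reading degrees in the order [a, b, c, d] gives [3, 3, 3, 3]; set D = diag(3, 3, 3, 3) and form L = D - A. L is symmetric positive semidefinite, so every eigenvalue is real and nonnegative. There is one zero in the spectrum, matching the 1 component. The eigenvalues sum to 12, which equals trace(L) = 2|E|.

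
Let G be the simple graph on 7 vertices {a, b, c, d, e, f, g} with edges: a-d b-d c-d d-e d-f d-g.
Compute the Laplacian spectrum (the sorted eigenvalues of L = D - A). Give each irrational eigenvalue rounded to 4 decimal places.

[0, 1, 1, 1, 1, 1, 7]

With the vertex order [a, b, c, d, e, f, g], the degrees are [1, 1, 1, 6, 1, 1, 1], giving D = diag(1, 1, 1, 6, 1, 1, 1) and L = D - A. L is symmetric positive semidefinite, so every eigenvalue is real and nonnegative. The single zero eigenvalue shows the graph is connected. The largest eigenvalue, 7, is at most the vertex count 7.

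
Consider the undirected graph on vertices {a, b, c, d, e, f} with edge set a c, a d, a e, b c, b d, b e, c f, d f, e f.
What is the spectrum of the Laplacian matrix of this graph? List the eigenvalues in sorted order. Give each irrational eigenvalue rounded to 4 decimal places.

[0, 3, 3, 3, 3, 6]

Reading degrees in the order [a, b, c, d, e, f] gives [3, 3, 3, 3, 3, 3]; set D = diag(3, 3, 3, 3, 3, 3) and form L = D - A. L is symmetric positive semidefinite, so every eigenvalue is real and nonnegative. By the matrix-tree theorem the graph has (1/6) * product of the nonzero eigenvalues = 81 spanning trees. There is one zero in the spectrum, matching the 1 component.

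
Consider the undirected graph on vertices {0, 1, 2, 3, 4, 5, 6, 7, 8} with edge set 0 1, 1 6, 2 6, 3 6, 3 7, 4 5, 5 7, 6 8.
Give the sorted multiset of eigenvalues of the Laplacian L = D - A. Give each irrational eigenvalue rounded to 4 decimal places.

[0, 0.1774, 0.5242, 1, 1, 2.1609, 2.4961, 3.4670, 5.1743]

With the vertex order [0, 1, 2, 3, 4, 5, 6, 7, 8], the degrees are [1, 2, 1, 2, 1, 2, 4, 2, 1], giving D = diag(1, 2, 1, 2, 1, 2, 4, 2, 1) and L = D - A. The multiplicity of 0 as a Laplacian eigenvalue equals the number of connected components. By the matrix-tree theorem the graph has (1/9) * product of the nonzero eigenvalues = 1 spanning tree. There is one zero in the spectrum, matching the 1 component.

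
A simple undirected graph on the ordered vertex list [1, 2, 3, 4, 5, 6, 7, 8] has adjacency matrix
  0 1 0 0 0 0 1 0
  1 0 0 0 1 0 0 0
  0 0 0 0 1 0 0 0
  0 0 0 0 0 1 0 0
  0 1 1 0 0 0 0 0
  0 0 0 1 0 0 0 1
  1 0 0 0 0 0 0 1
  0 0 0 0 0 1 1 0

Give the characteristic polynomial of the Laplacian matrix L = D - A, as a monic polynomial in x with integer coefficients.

x^8 - 14x^7 + 78x^6 - 220x^5 + 330x^4 - 252x^3 + 84x^2 - 8x

With the vertex order [1, 2, 3, 4, 5, 6, 7, 8], the degrees are [2, 2, 1, 1, 2, 2, 2, 2], giving D = diag(2, 2, 1, 1, 2, 2, 2, 2) and L = D - A. L has integer entries, so p(x) = det(xI - L) has integer coefficients. Expanding the determinant yields x^8 - 14x^7 + 78x^6 - 220x^5 + 330x^4 - 252x^3 + 84x^2 - 8x. The constant term is 0 because L is singular (the all-ones vector lies in its kernel).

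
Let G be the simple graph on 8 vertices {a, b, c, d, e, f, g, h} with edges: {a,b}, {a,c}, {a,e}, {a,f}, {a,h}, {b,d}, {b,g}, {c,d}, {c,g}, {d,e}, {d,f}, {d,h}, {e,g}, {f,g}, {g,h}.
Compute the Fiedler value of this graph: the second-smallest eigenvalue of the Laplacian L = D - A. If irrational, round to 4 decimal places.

Reading degrees in the order [a, b, c, d, e, f, g, h] gives [5, 3, 3, 5, 3, 3, 5, 3]; set D = diag(5, 3, 3, 5, 3, 3, 5, 3) and form L = D - A. The smallest Laplacian eigenvalue is always 0. The next one, lambda_2 = 3, measures how hard the graph is to disconnect: larger values mean better connectivity. By the matrix-tree theorem the graph has (1/8) * product of the nonzero eigenvalues = 2025 spanning trees. The eigenvalues sum to 30, which equals trace(L) = 2|E|.

3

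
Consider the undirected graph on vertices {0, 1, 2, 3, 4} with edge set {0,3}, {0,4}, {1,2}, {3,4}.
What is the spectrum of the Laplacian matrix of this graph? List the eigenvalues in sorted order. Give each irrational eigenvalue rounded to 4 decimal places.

Reading degrees in the order [0, 1, 2, 3, 4] gives [2, 1, 1, 2, 2]; set D = diag(2, 1, 1, 2, 2) and form L = D - A. The multiplicity of 0 as a Laplacian eigenvalue equals the number of connected components. The 2 zero eigenvalues correspond to the 2 connected components. The largest eigenvalue, 3, is at most the vertex count 5.

[0, 0, 2, 3, 3]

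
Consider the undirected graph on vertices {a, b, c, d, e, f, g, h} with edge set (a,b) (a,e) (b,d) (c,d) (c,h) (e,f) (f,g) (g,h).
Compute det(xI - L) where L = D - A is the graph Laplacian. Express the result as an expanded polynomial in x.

With the vertex order [a, b, c, d, e, f, g, h], the degrees are [2, 2, 2, 2, 2, 2, 2, 2], giving D = diag(2, 2, 2, 2, 2, 2, 2, 2) and L = D - A. Computing det(xI - L) by cofactor expansion (or equivalently via sum-over-permutations) gives x^8 - 16x^7 + 104x^6 - 352x^5 + 660x^4 - 672x^3 + 336x^2 - 64x. The coefficient of x^7 equals -trace(L) = -16, matching the sum of degrees. By the matrix-tree theorem the graph has (1/8) * product of the nonzero eigenvalues = 8 spanning trees.

x^8 - 16x^7 + 104x^6 - 352x^5 + 660x^4 - 672x^3 + 336x^2 - 64x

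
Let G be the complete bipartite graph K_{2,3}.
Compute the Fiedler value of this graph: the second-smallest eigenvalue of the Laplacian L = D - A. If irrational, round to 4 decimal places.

The graph has 5 vertices and degree multiset [3, 3, 2, 2, 2]; D is the diagonal matrix of degrees and L = D - A. The smallest Laplacian eigenvalue is always 0. The next one, lambda_2 = 2, measures how hard the graph is to disconnect: larger values mean better connectivity.

2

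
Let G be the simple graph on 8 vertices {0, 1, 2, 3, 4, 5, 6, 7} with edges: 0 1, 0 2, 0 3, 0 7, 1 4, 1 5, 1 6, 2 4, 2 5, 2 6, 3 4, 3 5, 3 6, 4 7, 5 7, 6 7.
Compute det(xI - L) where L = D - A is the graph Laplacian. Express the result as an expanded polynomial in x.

Reading degrees in the order [0, 1, 2, 3, 4, 5, 6, 7] gives [4, 4, 4, 4, 4, 4, 4, 4]; set D = diag(4, 4, 4, 4, 4, 4, 4, 4) and form L = D - A. L has integer entries, so p(x) = det(xI - L) has integer coefficients. Expanding the determinant yields x^8 - 32x^7 + 432x^6 - 3200x^5 + 14080x^4 - 36864x^3 + 53248x^2 - 32768x. Since p(0) = det(-L) = 0, x divides p(x). By the matrix-tree theorem the graph has (1/8) * product of the nonzero eigenvalues = 4096 spanning trees. There is one zero in the spectrum, matching the 1 component.

x^8 - 32x^7 + 432x^6 - 3200x^5 + 14080x^4 - 36864x^3 + 53248x^2 - 32768x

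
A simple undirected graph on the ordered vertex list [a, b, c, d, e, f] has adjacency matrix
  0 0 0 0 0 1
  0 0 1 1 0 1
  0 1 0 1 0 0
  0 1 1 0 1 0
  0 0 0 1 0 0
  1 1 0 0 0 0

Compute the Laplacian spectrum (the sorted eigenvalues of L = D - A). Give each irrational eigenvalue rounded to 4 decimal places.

[0, 0.4131, 1.1369, 2.3595, 3.6977, 4.3928]

With the vertex order [a, b, c, d, e, f], the degrees are [1, 3, 2, 3, 1, 2], giving D = diag(1, 3, 2, 3, 1, 2) and L = D - A. Diagonalising L (or applying a numerical eigensolver to the 6x6 matrix) gives the spectrum above. The single zero eigenvalue shows the graph is connected. There is one zero in the spectrum, matching the 1 component.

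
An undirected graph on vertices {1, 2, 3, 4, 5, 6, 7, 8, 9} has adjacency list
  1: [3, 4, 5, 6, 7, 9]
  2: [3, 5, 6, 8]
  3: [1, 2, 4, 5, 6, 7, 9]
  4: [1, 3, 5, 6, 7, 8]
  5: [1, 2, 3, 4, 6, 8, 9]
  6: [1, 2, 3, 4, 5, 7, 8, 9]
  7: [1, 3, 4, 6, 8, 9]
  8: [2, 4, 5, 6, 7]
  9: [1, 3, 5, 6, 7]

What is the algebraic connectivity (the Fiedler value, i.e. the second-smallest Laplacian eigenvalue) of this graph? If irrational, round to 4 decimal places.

Reading degrees in the order [1, 2, 3, 4, 5, 6, 7, 8, 9] gives [6, 4, 7, 6, 7, 8, 6, 5, 5]; set D = diag(6, 4, 7, 6, 7, 8, 6, 5, 5) and form L = D - A. The sorted Laplacian eigenvalues are [0, 3.5877, 4.7830, 5.9234, 6.5925, 7.3168, 8.1685, 8.6281, 9]; the algebraic connectivity is the second entry, 3.5877.

3.5877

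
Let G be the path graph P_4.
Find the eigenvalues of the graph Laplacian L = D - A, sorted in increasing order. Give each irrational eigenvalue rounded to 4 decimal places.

The graph has 4 vertices and degree multiset [2, 2, 1, 1]; D is the diagonal matrix of degrees and L = D - A. Diagonalising L (or applying a numerical eigensolver to the 4x4 matrix) gives the spectrum above. The single zero eigenvalue shows the graph is connected. The eigenvalues sum to 6, which equals trace(L) = 2|E|.

[0, 0.5858, 2, 3.4142]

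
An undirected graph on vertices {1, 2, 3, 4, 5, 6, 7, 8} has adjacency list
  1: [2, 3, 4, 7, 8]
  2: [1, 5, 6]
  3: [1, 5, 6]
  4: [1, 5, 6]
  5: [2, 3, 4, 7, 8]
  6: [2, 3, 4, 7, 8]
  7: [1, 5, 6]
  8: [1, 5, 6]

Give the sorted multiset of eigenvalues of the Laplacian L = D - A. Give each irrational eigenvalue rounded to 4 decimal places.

With the vertex order [1, 2, 3, 4, 5, 6, 7, 8], the degrees are [5, 3, 3, 3, 5, 5, 3, 3], giving D = diag(5, 3, 3, 3, 5, 5, 3, 3) and L = D - A. L is symmetric positive semidefinite, so every eigenvalue is real and nonnegative.

[0, 3, 3, 3, 3, 5, 5, 8]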